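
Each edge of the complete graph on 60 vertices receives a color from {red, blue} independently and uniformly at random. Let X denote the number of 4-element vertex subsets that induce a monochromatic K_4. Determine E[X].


Let X = Σ_S X_S over the C(60, 4) = 487635 subsets S of size 4, where X_S = 1 if the K_4 on S is monochromatic.
For a fixed S, the K_4 on S has C(4, 2) = 6 edges. P[all 6 edges red] = (1/2)^6, and likewise for blue, so P[monochromatic] = 2·(1/2)^6 = 2^{1 − 6} = 1/32.
Summing: E[X] = C(60, 4) · 2^{1 − 6} = 487635 · 1/32 = 487635/32.
Numerically: E[X] ≈ 15238.594.

E[X] = C(60,4)·2^(1−C(4,2)) = 487635/32 ≈ 15238.594.


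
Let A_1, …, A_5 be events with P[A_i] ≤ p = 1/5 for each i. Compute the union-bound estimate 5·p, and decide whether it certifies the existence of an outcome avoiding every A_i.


Union bound: P[∪_{i=1}^{5} A_i] ≤ Σ_i P[A_i] ≤ 5·p = 5·(1/5) = 1.
Numerically: 1 ≈ 1.00000.
Is 1 < 1? NO.
Since the bound 1 is ≥ 1, the union bound is uninformative here; it does NOT by itself certify existence.

5·p = 1 ≈ 1.00000; existence NOT certified by the union bound.


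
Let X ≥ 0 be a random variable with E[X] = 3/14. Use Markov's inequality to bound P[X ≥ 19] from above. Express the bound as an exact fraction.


μ = E[X] = 3/14, a = 19.
Markov: P[X ≥ 19] ≤ μ/a = (3/14)/19 = 3/266.
Numerically: ≈ 0.011.
(Since a = 19 > μ = 0.214, the bound 3/266 is < 1 and informative.)

P[X ≥ 19] ≤ 3/266 ≈ 0.011.


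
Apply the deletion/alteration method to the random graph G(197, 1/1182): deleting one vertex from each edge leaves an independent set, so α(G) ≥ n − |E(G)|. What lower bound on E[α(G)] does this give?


E[|E(G)|] = C(197, 2)·p = 19306 · (1/1182) = 49/3.
E[α(G)] ≥ n − E[|E(G)|] = 197 − 49/3 = 542/3.
Numerically: ≈ 180.666667.
(This is only a lower bound; the true E[α(G)] may be larger.)

E[α(G)] ≥ 542/3 ≈ 180.666667.


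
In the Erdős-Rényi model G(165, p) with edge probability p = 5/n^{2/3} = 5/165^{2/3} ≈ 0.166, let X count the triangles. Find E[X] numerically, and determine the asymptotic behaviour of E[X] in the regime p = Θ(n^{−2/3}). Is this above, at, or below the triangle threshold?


Number of potential triangles: C(165, 3) = 735130.
Each occurs with probability p³ ≈ (0.166)³ ≈ 4.59137e-03.
By linearity: E[X] = C(165, 3)·p³ ≈ 735130 · 4.59137e-03 ≈ 3375.253.
Since α = 2/3 < 1, p = c/n^{2/3} ≫ 1/n is above the triangle threshold p ~ 1/n. Asymptotically E[X] ~ (c³/6)·n^{3(1−α)} = (5³/6)·n^{1} → ∞; triangles are abundant w.h.p.

E[X] ≈ 3375.253; in regime p = Θ(1/n^{2/3}) E[X] diverges (above the triangle threshold p ~ 1/n).


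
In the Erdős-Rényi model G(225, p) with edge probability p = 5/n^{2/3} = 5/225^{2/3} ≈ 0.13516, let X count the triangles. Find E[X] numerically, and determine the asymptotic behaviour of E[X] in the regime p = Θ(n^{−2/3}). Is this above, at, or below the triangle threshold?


Number of potential triangles: C(225, 3) = 1873200.
Each occurs with probability p³ ≈ (0.13516)³ ≈ 2.46913580e-03.
By linearity: E[X] = C(225, 3)·p³ ≈ 1873200 · 2.46913580e-03 ≈ 4625.185185.
Since α = 2/3 < 1, p = c/n^{2/3} ≫ 1/n is above the triangle threshold p ~ 1/n. Asymptotically E[X] ~ (c³/6)·n^{3(1−α)} = (5³/6)·n^{1} → ∞; triangles are abundant w.h.p.

E[X] ≈ 4625.185185; in regime p = Θ(1/n^{2/3}) E[X] diverges (above the triangle threshold p ~ 1/n).


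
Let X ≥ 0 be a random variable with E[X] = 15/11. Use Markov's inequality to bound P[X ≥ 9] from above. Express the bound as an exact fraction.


μ = E[X] = 15/11, a = 9.
Markov: P[X ≥ 9] ≤ μ/a = (15/11)/9 = 5/33.
Numerically: ≈ 0.151515.
(Since a = 9 > μ = 1.363636, the bound 5/33 is < 1 and informative.)

P[X ≥ 9] ≤ 5/33 ≈ 0.151515.


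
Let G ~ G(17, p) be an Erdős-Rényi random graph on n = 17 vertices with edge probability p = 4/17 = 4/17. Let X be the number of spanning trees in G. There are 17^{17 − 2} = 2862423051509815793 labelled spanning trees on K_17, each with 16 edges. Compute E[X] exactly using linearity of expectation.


K_17 has 17^{17 − 2} = 2862423051509815793 labelled spanning trees.
For each such spanning tree H, let X_H = 1 if all 16 edges of H are present in G. Then P[X_H = 1] = p^{16} = (4/17)^{16} = 4294967296/48661191875666868481.
Summing the indicators: E[X] = Σ_H E[X_H] = 2862423051509815793 · p^{16} = 2862423051509815793 · 4294967296/48661191875666868481 = 4294967296/17.
Numerically: E[X] ≈ 2.53e+08.

E[X] = 2862423051509815793 · (4/17)^{16} = 4294967296/17 ≈ 2.53e+08.


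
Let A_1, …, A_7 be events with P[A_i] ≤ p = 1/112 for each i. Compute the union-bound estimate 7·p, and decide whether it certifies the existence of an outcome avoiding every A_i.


Union bound: P[∪_{i=1}^{7} A_i] ≤ Σ_i P[A_i] ≤ 7·p = 7·(1/112) = 1/16.
Numerically: 1/16 ≈ 0.062.
Is 1/16 < 1? YES.
Since P[∪ A_i] ≤ 1/16 < 1, the complement has P[∩ A_i^c] ≥ 1 − 1/16 = 15/16 > 0, so some outcome avoids every A_i.

7·p = 1/16 ≈ 0.062; existence CERTIFIED by the union bound.


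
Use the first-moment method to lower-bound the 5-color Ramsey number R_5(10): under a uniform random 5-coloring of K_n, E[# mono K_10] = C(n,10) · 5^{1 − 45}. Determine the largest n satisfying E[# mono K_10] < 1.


We need C(n, 10) · 5^{1 − 45} < 1, i.e. C(n, 10) < 5^{45 − 1} = 5684341886080801486968994140625.
Check values of n near the boundary:
  n = 5387: C(5387, 10) = 5624406917627224603154306376491; 5624406917627224603154306376491 < 5684341886080801486968994140625? YES
  n = 5388: C(5388, 10) = 5634865093375880654852250419586; 5634865093375880654852250419586 < 5684341886080801486968994140625? YES
  n = 5389: C(5389, 10) = 5645340767466558997768874792926; 5645340767466558997768874792926 < 5684341886080801486968994140625? YES
  n = 5390: C(5390, 10) = 5655833965919099070255434039753; 5655833965919099070255434039753 < 5684341886080801486968994140625? YES
  n = 5391: C(5391, 10) = 5666344714787188828795213697883; 5666344714787188828795213697883 < 5684341886080801486968994140625? YES
  n = 5392: C(5392, 10) = 5676873040158402483252283957448; 5676873040158402483252283957448 < 5684341886080801486968994140625? YES
  n = 5393: C(5393, 10) = 5687418968154238267170642278008; 5687418968154238267170642278008 < 5684341886080801486968994140625? NO
  n = 5394: C(5394, 10) = 5697982524930156243149785372878; 5697982524930156243149785372878 < 5684341886080801486968994140625? NO
The largest n with C(n, 10) < 5684341886080801486968994140625 is n = 5392 (where E[X] = 5676873040158402483252283957448/5684341886080801486968994140625 ≈ 0.998686). Hence R_5(10) > 5392, i.e. R_5(10) ≥ 5393.

Largest n = 5392; hence R_5(10) > 5392.


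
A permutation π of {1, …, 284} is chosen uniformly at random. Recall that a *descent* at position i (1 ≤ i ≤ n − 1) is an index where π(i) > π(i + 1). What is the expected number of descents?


Write X = Σ X_I over i = 1, …, 283, with X_I the indicator of one descent.
There are 283 indicators.
For each fixed i, the pair (π(i), π(i+1)) is a uniformly random ordered pair of distinct values from {1, …, 284}; by symmetry P[π(i) > π(i+1)] = 1/2.
By linearity: E[X] = 283 · (1/2) = (284 − 1) · (1/2) = 283/2 ≈ 141.500000.

E[X] = 283/2 = 141.500000.


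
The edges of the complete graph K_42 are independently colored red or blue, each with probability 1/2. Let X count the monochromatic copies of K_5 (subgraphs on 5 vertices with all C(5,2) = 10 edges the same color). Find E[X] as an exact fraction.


Let X = Σ_S X_S over the C(42, 5) = 850668 subsets S of size 5, where X_S = 1 if the K_5 on S is monochromatic.
For a fixed S, the K_5 on S has C(5, 2) = 10 edges. P[all 10 edges red] = (1/2)^10, and likewise for blue, so P[monochromatic] = 2·(1/2)^10 = 2^{1 − 10} = 1/512.
By linearity: E[X] = C(42, 5) · 2^{1 − 10} = 850668 · 1/512 = 212667/128.
Numerically: E[X] ≈ 1661.461.

E[X] = C(42,5)·2^(1−C(5,2)) = 212667/128 ≈ 1661.461.


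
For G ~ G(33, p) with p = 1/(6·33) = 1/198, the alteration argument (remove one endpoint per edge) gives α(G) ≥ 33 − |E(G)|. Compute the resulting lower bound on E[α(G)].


E[|E(G)|] = C(33, 2)·p = 528 · (1/198) = 8/3.
E[α(G)] ≥ n − E[|E(G)|] = 33 − 8/3 = 91/3.
Numerically: ≈ 30.333.
(This is only a lower bound; the true E[α(G)] may be larger.)

E[α(G)] ≥ 91/3 ≈ 30.333.


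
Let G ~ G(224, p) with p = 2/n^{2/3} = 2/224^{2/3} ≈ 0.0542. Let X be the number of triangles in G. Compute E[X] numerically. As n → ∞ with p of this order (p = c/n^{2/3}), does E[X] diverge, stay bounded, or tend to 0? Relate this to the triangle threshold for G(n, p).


Number of potential triangles: C(224, 3) = 1848224.
Each occurs with probability p³ ≈ (0.0542)³ ≈ 1.59439e-04.
By linearity: E[X] = C(224, 3)·p³ ≈ 1848224 · 1.59439e-04 ≈ 294.679.
Since α = 2/3 < 1, p = c/n^{2/3} ≫ 1/n is above the triangle threshold p ~ 1/n. Asymptotically E[X] ~ (c³/6)·n^{3(1−α)} = (2³/6)·n^{1} → ∞; triangles are abundant w.h.p.

E[X] ≈ 294.679; in regime p = Θ(1/n^{2/3}) E[X] diverges (above the triangle threshold p ~ 1/n).


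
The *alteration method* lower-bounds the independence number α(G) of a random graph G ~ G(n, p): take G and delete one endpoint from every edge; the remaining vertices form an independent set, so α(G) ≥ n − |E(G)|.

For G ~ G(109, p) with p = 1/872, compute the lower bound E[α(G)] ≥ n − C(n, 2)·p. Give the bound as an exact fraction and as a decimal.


E[|E(G)|] = C(109, 2)·p = 5886 · (1/872) = 27/4.
E[α(G)] ≥ n − E[|E(G)|] = 109 − 27/4 = 409/4.
Numerically: ≈ 102.250.
(This is only a lower bound; the true E[α(G)] may be larger.)

E[α(G)] ≥ 409/4 ≈ 102.250.


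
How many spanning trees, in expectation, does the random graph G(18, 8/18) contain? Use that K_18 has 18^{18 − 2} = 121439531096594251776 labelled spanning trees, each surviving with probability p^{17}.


K_18 has 18^{18 − 2} = 121439531096594251776 labelled spanning trees.
For each such spanning tree H, let X_H = 1 if all 17 edges of H are present in G. Then P[X_H = 1] = p^{17} = (4/9)^{17} = 17179869184/16677181699666569.
Summing the indicators: E[X] = Σ_H E[X_H] = 121439531096594251776 · p^{17} = 121439531096594251776 · 17179869184/16677181699666569 = 1125899906842624/9.
Numerically: E[X] ≈ 1.25e+14.

E[X] = 121439531096594251776 · (4/9)^{17} = 1125899906842624/9 ≈ 1.25e+14.


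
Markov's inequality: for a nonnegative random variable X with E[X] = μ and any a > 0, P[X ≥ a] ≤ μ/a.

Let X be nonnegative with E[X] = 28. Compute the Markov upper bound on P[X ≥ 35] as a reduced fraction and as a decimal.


μ = E[X] = 28, a = 35.
Markov: P[X ≥ 35] ≤ μ/a = (28)/35 = 4/5.
Numerically: ≈ 0.800000.
(Since a = 35 > μ = 28.000000, the bound 4/5 is < 1 and informative.)

P[X ≥ 35] ≤ 4/5 ≈ 0.800000.


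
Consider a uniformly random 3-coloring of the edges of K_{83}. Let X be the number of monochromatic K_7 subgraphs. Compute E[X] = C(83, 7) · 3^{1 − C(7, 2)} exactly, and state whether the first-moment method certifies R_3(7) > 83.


E[X] = C(83, 7) · 3^{1 − 21} = 4151918628 · 3^{−20} = 4151918628/3486784401.
As a reduced fraction: E[X] = 153774764/129140163 ≈ 1.190759.
Is E[X] < 1? NO.
Since E[X] ≥ 1, the first-moment bound is inconclusive at n = 83; it does NOT by itself certify R_3(7) > 83.

E[X] = 153774764/129140163 ≈ 1.190759; E[X] ≥ 1; first-moment method inconclusive here.


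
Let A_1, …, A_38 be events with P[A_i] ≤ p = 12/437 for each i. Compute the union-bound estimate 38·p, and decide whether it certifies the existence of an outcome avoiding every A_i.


Union bound: P[∪_{i=1}^{38} A_i] ≤ Σ_i P[A_i] ≤ 38·p = 38·(12/437) = 24/23.
Numerically: 24/23 ≈ 1.0435.
Is 24/23 < 1? NO.
Since the bound 24/23 is ≥ 1, the union bound is uninformative here; it does NOT by itself certify existence.

38·p = 24/23 ≈ 1.0435; existence NOT certified by the union bound.


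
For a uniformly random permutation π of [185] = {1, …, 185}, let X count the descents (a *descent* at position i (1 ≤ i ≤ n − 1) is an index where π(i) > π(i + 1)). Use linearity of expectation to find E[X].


Write X = Σ X_I over i = 1, …, 184, with X_I the indicator of one descent.
There are 184 indicators.
For each fixed i, the pair (π(i), π(i+1)) is a uniformly random ordered pair of distinct values from {1, …, 185}; by symmetry P[π(i) > π(i+1)] = 1/2.
By linearity: E[X] = 184 · (1/2) = (185 − 1) · (1/2) = 92 ≈ 92.0000.

E[X] = 92 = 92.0000.


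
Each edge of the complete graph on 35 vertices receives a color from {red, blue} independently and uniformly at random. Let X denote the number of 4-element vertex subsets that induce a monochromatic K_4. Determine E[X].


Let X = Σ_S X_S over the C(35, 4) = 52360 subsets S of size 4, where X_S = 1 if the K_4 on S is monochromatic.
For a fixed S, the K_4 on S has C(4, 2) = 6 edges. P[all 6 edges red] = (1/2)^6, and likewise for blue, so P[monochromatic] = 2·(1/2)^6 = 2^{1 − 6} = 1/32.
By linearity of expectation: E[X] = C(35, 4) · 2^{1 − 6} = 52360 · 1/32 = 6545/4.
Numerically: E[X] ≈ 1636.250000.

E[X] = C(35,4)·2^(1−C(4,2)) = 6545/4 ≈ 1636.250000.


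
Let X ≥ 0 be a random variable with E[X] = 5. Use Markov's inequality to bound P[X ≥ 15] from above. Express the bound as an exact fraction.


μ = E[X] = 5, a = 15.
Markov: P[X ≥ 15] ≤ μ/a = (5)/15 = 1/3.
Numerically: ≈ 0.333333.
(Since a = 15 > μ = 5.000000, the bound 1/3 is < 1 and informative.)

P[X ≥ 15] ≤ 1/3 ≈ 0.333333.


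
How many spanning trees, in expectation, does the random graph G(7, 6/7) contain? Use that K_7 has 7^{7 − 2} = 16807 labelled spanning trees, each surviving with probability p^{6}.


K_7 has 7^{7 − 2} = 16807 labelled spanning trees.
For each such spanning tree H, let X_H = 1 if all 6 edges of H are present in G. Then P[X_H = 1] = p^{6} = (6/7)^{6} = 46656/117649.
By linearity: E[X] = Σ_H E[X_H] = 16807 · p^{6} = 16807 · 46656/117649 = 46656/7.
Numerically: E[X] ≈ 6.67e+03.

E[X] = 16807 · (6/7)^{6} = 46656/7 ≈ 6.67e+03.


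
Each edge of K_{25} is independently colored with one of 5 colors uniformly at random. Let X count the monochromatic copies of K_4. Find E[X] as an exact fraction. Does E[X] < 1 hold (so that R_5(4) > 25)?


E[X] = C(25, 4) · 5^{1 − 6} = 12650 · 5^{−5} = 12650/3125.
As a reduced fraction: E[X] = 506/125 ≈ 4.04800.
Is E[X] < 1? NO.
Since E[X] ≥ 1, the first-moment bound is inconclusive at n = 25; it does NOT by itself certify R_5(4) > 25.

E[X] = 506/125 ≈ 4.04800; E[X] ≥ 1; first-moment method inconclusive here.


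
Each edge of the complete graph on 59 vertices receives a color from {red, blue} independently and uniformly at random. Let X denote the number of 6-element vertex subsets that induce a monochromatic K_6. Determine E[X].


Let X = Σ_S X_S over the C(59, 6) = 45057474 subsets S of size 6, where X_S = 1 if the K_6 on S is monochromatic.
For a fixed S, the K_6 on S has C(6, 2) = 15 edges. P[all 15 edges red] = (1/2)^15, and likewise for blue, so P[monochromatic] = 2·(1/2)^15 = 2^{1 − 15} = 1/16384.
By linearity: E[X] = C(59, 6) · 2^{1 − 15} = 45057474 · 1/16384 = 22528737/8192.
Numerically: E[X] ≈ 2750.089966.

E[X] = C(59,6)·2^(1−C(6,2)) = 22528737/8192 ≈ 2750.089966.


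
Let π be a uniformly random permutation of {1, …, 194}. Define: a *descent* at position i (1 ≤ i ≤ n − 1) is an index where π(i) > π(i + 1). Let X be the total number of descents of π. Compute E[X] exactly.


Write X = Σ X_I over i = 1, …, 193, with X_I the indicator of one descent.
There are 193 indicators.
For each fixed i, the pair (π(i), π(i+1)) is a uniformly random ordered pair of distinct values from {1, …, 194}; by symmetry P[π(i) > π(i+1)] = 1/2.
By linearity: E[X] = 193 · (1/2) = (194 − 1) · (1/2) = 193/2 ≈ 96.5000.

E[X] = 193/2 = 96.5000.


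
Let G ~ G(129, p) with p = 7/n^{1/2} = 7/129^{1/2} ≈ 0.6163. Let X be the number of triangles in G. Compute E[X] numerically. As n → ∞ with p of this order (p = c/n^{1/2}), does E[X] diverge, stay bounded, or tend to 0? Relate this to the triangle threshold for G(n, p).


Number of potential triangles: C(129, 3) = 349504.
Each occurs with probability p³ ≈ (0.6163)³ ≈ 2.341044e-01.
By linearity: E[X] = C(129, 3)·p³ ≈ 349504 · 2.341044e-01 ≈ 81820.4201.
Since α = 1/2 < 1, p = c/n^{1/2} ≫ 1/n is above the triangle threshold p ~ 1/n. Asymptotically E[X] ~ (c³/6)·n^{3(1−α)} = (7³/6)·n^{1.5} → ∞; triangles are abundant w.h.p.

E[X] ≈ 81820.4201; in regime p = Θ(1/n^{1/2}) E[X] diverges (above the triangle threshold p ~ 1/n).


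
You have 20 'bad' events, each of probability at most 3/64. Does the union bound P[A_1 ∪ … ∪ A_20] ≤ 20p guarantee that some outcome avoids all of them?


Union bound: P[∪_{i=1}^{20} A_i] ≤ Σ_i P[A_i] ≤ 20·p = 20·(3/64) = 15/16.
Numerically: 15/16 ≈ 0.9375000.
Is 15/16 < 1? YES.
Since P[∪ A_i] ≤ 15/16 < 1, the complement has P[∩ A_i^c] ≥ 1 − 15/16 = 1/16 > 0, so some outcome avoids every A_i.

20·p = 15/16 ≈ 0.9375000; existence CERTIFIED by the union bound.


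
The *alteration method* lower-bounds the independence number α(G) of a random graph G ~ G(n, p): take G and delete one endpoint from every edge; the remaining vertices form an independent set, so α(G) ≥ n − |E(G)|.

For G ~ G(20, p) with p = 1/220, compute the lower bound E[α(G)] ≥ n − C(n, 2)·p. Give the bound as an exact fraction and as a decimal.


E[|E(G)|] = C(20, 2)·p = 190 · (1/220) = 19/22.
E[α(G)] ≥ n − E[|E(G)|] = 20 − 19/22 = 421/22.
Numerically: ≈ 19.13636.
(This is only a lower bound; the true E[α(G)] may be larger.)

E[α(G)] ≥ 421/22 ≈ 19.13636.


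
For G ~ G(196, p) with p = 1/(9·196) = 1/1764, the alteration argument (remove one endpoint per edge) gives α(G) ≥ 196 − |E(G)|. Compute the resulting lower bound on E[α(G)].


E[|E(G)|] = C(196, 2)·p = 19110 · (1/1764) = 65/6.
E[α(G)] ≥ n − E[|E(G)|] = 196 − 65/6 = 1111/6.
Numerically: ≈ 185.167.
(This is only a lower bound; the true E[α(G)] may be larger.)

E[α(G)] ≥ 1111/6 ≈ 185.167.


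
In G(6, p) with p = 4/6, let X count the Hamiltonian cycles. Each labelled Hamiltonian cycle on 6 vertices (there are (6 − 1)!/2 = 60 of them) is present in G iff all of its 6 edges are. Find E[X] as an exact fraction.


K_6 has (6 − 1)!/2 = 60 labelled Hamiltonian cycles.
For each such Hamiltonian cycle H, let X_H = 1 if all 6 edges of H are present in G. Then P[X_H = 1] = p^{6} = (2/3)^{6} = 64/729.
By linearity of expectation: E[X] = Σ_H E[X_H] = 60 · p^{6} = 60 · 64/729 = 1280/243.
Numerically: E[X] ≈ 5.26749.

E[X] = 60 · (2/3)^{6} = 1280/243 ≈ 5.26749.


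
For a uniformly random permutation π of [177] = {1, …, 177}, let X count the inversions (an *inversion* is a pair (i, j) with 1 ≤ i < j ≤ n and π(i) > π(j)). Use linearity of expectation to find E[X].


Write X = Σ X_I over the C(177, 2) = 15576 pairs i < j, with X_I the indicator of one inversion.
There are 15576 indicators.
For each fixed pair i < j, the values π(i) and π(j) are two distinct elements of {1, …, 177} in uniformly random order; by symmetry P[π(i) > π(j)] = 1/2.
By linearity: E[X] = 15576 · (1/2) = C(177, 2) · (1/2) = 15576/2 = 7788 ≈ 7788.000000.

E[X] = 7788 = 7788.000000.


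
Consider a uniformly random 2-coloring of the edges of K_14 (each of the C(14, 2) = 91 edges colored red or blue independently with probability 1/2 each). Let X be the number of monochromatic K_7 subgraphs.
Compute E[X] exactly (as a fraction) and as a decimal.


Let X = Σ_S X_S over the C(14, 7) = 3432 subsets S of size 7, where X_S = 1 if the K_7 on S is monochromatic.
For a fixed S, the K_7 on S has C(7, 2) = 21 edges. P[all 21 edges red] = (1/2)^21, and likewise for blue, so P[monochromatic] = 2·(1/2)^21 = 2^{1 − 21} = 1/1048576.
By linearity of expectation: E[X] = C(14, 7) · 2^{1 − 21} = 3432 · 1/1048576 = 429/131072.
Numerically: E[X] ≈ 0.0033.

E[X] = C(14,7)·2^(1−C(7,2)) = 429/131072 ≈ 0.0033.


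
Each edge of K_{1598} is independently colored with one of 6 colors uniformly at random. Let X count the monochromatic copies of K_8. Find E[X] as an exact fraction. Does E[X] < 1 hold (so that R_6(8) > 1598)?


E[X] = C(1598, 8) · 6^{1 − 28} = 1036267977730442348529 · 6^{−27} = 1036267977730442348529/1023490369077469249536.
As a reduced fraction: E[X] = 115140886414493594281/113721152119718805504 ≈ 1.012484.
Is E[X] < 1? NO.
Since E[X] ≥ 1, the first-moment bound is inconclusive at n = 1598; it does NOT by itself certify R_6(8) > 1598.

E[X] = 115140886414493594281/113721152119718805504 ≈ 1.012484; E[X] ≥ 1; first-moment method inconclusive here.


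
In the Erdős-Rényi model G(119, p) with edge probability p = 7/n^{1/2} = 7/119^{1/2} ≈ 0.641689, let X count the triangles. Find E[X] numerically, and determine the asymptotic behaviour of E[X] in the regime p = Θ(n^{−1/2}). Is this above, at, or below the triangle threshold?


Number of potential triangles: C(119, 3) = 273819.
Each occurs with probability p³ ≈ (0.641689)³ ≈ 2.64224861e-01.
By linearity: E[X] = C(119, 3)·p³ ≈ 273819 · 2.64224861e-01 ≈ 72349.787189.
Since α = 1/2 < 1, p = c/n^{1/2} ≫ 1/n is above the triangle threshold p ~ 1/n. Asymptotically E[X] ~ (c³/6)·n^{3(1−α)} = (7³/6)·n^{1.5} → ∞; triangles are abundant w.h.p.

E[X] ≈ 72349.787189; in regime p = Θ(1/n^{1/2}) E[X] diverges (above the triangle threshold p ~ 1/n).


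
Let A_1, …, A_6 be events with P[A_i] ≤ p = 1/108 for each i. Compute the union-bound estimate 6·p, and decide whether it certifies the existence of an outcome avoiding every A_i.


Union bound: P[∪_{i=1}^{6} A_i] ≤ Σ_i P[A_i] ≤ 6·p = 6·(1/108) = 1/18.
Numerically: 1/18 ≈ 0.056.
Is 1/18 < 1? YES.
Since P[∪ A_i] ≤ 1/18 < 1, the complement has P[∩ A_i^c] ≥ 1 − 1/18 = 17/18 > 0, so some outcome avoids every A_i.

6·p = 1/18 ≈ 0.056; existence CERTIFIED by the union bound.


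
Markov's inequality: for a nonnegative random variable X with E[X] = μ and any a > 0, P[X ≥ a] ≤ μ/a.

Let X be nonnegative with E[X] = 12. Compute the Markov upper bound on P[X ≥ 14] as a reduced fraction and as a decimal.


μ = E[X] = 12, a = 14.
Markov: P[X ≥ 14] ≤ μ/a = (12)/14 = 6/7.
Numerically: ≈ 0.85714.
(Since a = 14 > μ = 12.00000, the bound 6/7 is < 1 and informative.)

P[X ≥ 14] ≤ 6/7 ≈ 0.85714.


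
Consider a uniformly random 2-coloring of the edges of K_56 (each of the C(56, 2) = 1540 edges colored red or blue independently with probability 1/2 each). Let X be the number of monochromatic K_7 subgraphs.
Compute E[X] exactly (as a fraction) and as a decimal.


Let X = Σ_S X_S over the C(56, 7) = 231917400 subsets S of size 7, where X_S = 1 if the K_7 on S is monochromatic.
For a fixed S, the K_7 on S has C(7, 2) = 21 edges. P[all 21 edges red] = (1/2)^21, and likewise for blue, so P[monochromatic] = 2·(1/2)^21 = 2^{1 − 21} = 1/1048576.
Summing: E[X] = C(56, 7) · 2^{1 − 21} = 231917400 · 1/1048576 = 28989675/131072.
Numerically: E[X] ≈ 221.174.

E[X] = C(56,7)·2^(1−C(7,2)) = 28989675/131072 ≈ 221.174.


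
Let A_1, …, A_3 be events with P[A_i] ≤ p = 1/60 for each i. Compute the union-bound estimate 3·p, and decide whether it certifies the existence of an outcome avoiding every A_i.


Union bound: P[∪_{i=1}^{3} A_i] ≤ Σ_i P[A_i] ≤ 3·p = 3·(1/60) = 1/20.
Numerically: 1/20 ≈ 0.05000.
Is 1/20 < 1? YES.
Since P[∪ A_i] ≤ 1/20 < 1, the complement has P[∩ A_i^c] ≥ 1 − 1/20 = 19/20 > 0, so some outcome avoids every A_i.

3·p = 1/20 ≈ 0.05000; existence CERTIFIED by the union bound.


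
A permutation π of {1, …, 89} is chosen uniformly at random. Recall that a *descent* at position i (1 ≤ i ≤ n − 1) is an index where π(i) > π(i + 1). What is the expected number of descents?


Write X = Σ X_I over i = 1, …, 88, with X_I the indicator of one descent.
There are 88 indicators.
For each fixed i, the pair (π(i), π(i+1)) is a uniformly random ordered pair of distinct values from {1, …, 89}; by symmetry P[π(i) > π(i+1)] = 1/2.
By linearity: E[X] = 88 · (1/2) = (89 − 1) · (1/2) = 44 ≈ 44.000000.

E[X] = 44 = 44.000000.


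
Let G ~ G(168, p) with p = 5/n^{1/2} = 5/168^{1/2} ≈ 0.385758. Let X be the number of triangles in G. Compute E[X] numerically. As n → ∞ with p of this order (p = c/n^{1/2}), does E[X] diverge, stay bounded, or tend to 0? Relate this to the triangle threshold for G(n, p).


Number of potential triangles: C(168, 3) = 776216.
Each occurs with probability p³ ≈ (0.385758)³ ≈ 5.74045201e-02.
By linearity: E[X] = C(168, 3)·p³ ≈ 776216 · 5.74045201e-02 ≈ 44558.306955.
Since α = 1/2 < 1, p = c/n^{1/2} ≫ 1/n is above the triangle threshold p ~ 1/n. Asymptotically E[X] ~ (c³/6)·n^{3(1−α)} = (5³/6)·n^{1.5} → ∞; triangles are abundant w.h.p.

E[X] ≈ 44558.306955; in regime p = Θ(1/n^{1/2}) E[X] diverges (above the triangle threshold p ~ 1/n).


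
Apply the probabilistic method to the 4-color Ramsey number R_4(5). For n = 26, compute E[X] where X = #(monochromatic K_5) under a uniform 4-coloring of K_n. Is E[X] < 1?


E[X] = C(26, 5) · 4^{1 − 10} = 65780 · 4^{−9} = 65780/262144.
As a reduced fraction: E[X] = 16445/65536 ≈ 0.2509.
Is E[X] < 1? YES.
Since E[X] < 1, there exists a 4-coloring of K_{26} with no monochromatic K_5; hence R_4(5) > 26.

E[X] = 16445/65536 ≈ 0.2509; E[X] < 1, so R_4(5) > 26.


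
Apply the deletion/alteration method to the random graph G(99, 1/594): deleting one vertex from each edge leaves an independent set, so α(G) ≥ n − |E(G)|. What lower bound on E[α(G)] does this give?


E[|E(G)|] = C(99, 2)·p = 4851 · (1/594) = 49/6.
E[α(G)] ≥ n − E[|E(G)|] = 99 − 49/6 = 545/6.
Numerically: ≈ 90.833333.
(This is only a lower bound; the true E[α(G)] may be larger.)

E[α(G)] ≥ 545/6 ≈ 90.833333.


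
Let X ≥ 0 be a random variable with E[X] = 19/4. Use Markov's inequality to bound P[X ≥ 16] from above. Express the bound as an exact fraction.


μ = E[X] = 19/4, a = 16.
Markov: P[X ≥ 16] ≤ μ/a = (19/4)/16 = 19/64.
Numerically: ≈ 0.2969.
(Since a = 16 > μ = 4.7500, the bound 19/64 is < 1 and informative.)

P[X ≥ 16] ≤ 19/64 ≈ 0.2969.


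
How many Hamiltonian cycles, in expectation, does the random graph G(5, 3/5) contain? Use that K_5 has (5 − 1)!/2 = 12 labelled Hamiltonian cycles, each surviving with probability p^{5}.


K_5 has (5 − 1)!/2 = 12 labelled Hamiltonian cycles.
For each such Hamiltonian cycle H, let X_H = 1 if all 5 edges of H are present in G. Then P[X_H = 1] = p^{5} = (3/5)^{5} = 243/3125.
By linearity: E[X] = Σ_H E[X_H] = 12 · p^{5} = 12 · 243/3125 = 2916/3125.
Numerically: E[X] ≈ 0.93312.

E[X] = 12 · (3/5)^{5} = 2916/3125 ≈ 0.93312.


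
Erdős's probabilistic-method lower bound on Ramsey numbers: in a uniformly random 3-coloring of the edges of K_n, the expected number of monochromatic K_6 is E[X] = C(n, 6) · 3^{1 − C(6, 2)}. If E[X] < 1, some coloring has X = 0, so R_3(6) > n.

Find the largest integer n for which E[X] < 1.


We need C(n, 6) · 3^{1 − 15} < 1, i.e. C(n, 6) < 3^{15 − 1} = 4782969.
Check values of n near the boundary:
  n = 38: C(38, 6) = 2760681; 2760681 < 4782969? YES
  n = 39: C(39, 6) = 3262623; 3262623 < 4782969? YES
  n = 40: C(40, 6) = 3838380; 3838380 < 4782969? YES
  n = 41: C(41, 6) = 4496388; 4496388 < 4782969? YES
  n = 42: C(42, 6) = 5245786; 5245786 < 4782969? NO
The largest n with C(n, 6) < 4782969 is n = 41 (where E[X] = 1498796/1594323 ≈ 0.940). Hence R_3(6) > 41, i.e. R_3(6) ≥ 42.

Largest n = 41; hence R_3(6) > 41.


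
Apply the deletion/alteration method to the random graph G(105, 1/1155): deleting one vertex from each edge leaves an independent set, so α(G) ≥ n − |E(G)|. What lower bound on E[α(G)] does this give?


E[|E(G)|] = C(105, 2)·p = 5460 · (1/1155) = 52/11.
E[α(G)] ≥ n − E[|E(G)|] = 105 − 52/11 = 1103/11.
Numerically: ≈ 100.273.
(This is only a lower bound; the true E[α(G)] may be larger.)

E[α(G)] ≥ 1103/11 ≈ 100.273.


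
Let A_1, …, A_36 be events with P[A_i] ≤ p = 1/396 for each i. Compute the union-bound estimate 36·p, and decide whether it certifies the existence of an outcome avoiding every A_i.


Union bound: P[∪_{i=1}^{36} A_i] ≤ Σ_i P[A_i] ≤ 36·p = 36·(1/396) = 1/11.
Numerically: 1/11 ≈ 0.0909091.
Is 1/11 < 1? YES.
Since P[∪ A_i] ≤ 1/11 < 1, the complement has P[∩ A_i^c] ≥ 1 − 1/11 = 10/11 > 0, so some outcome avoids every A_i.

36·p = 1/11 ≈ 0.0909091; existence CERTIFIED by the union bound.


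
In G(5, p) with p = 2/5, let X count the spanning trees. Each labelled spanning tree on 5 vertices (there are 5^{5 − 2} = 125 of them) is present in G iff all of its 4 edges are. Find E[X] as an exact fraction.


K_5 has 5^{5 − 2} = 125 labelled spanning trees.
For each such spanning tree H, let X_H = 1 if all 4 edges of H are present in G. Then P[X_H = 1] = p^{4} = (2/5)^{4} = 16/625.
Summing the indicators: E[X] = Σ_H E[X_H] = 125 · p^{4} = 125 · 16/625 = 16/5.
Numerically: E[X] ≈ 3.2.

E[X] = 125 · (2/5)^{4} = 16/5 ≈ 3.2.


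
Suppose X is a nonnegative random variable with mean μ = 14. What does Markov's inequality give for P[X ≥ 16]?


μ = E[X] = 14, a = 16.
Markov: P[X ≥ 16] ≤ μ/a = (14)/16 = 7/8.
Numerically: ≈ 0.875.
(Since a = 16 > μ = 14.000, the bound 7/8 is < 1 and informative.)

P[X ≥ 16] ≤ 7/8 ≈ 0.875.


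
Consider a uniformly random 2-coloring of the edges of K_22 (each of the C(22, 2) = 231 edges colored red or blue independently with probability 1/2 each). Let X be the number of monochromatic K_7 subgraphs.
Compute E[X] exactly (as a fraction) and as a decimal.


Let X = Σ_S X_S over the C(22, 7) = 170544 subsets S of size 7, where X_S = 1 if the K_7 on S is monochromatic.
For a fixed S, the K_7 on S has C(7, 2) = 21 edges. P[all 21 edges red] = (1/2)^21, and likewise for blue, so P[monochromatic] = 2·(1/2)^21 = 2^{1 − 21} = 1/1048576.
By linearity of expectation: E[X] = C(22, 7) · 2^{1 − 21} = 170544 · 1/1048576 = 10659/65536.
Numerically: E[X] ≈ 0.1626.

E[X] = C(22,7)·2^(1−C(7,2)) = 10659/65536 ≈ 0.1626.


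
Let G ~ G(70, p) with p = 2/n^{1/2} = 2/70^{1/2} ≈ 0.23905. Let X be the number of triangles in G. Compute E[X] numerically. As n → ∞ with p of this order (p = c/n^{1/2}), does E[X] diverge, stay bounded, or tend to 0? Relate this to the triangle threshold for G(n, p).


Number of potential triangles: C(70, 3) = 54740.
Each occurs with probability p³ ≈ (0.23905)³ ≈ 1.3659756e-02.
By linearity: E[X] = C(70, 3)·p³ ≈ 54740 · 1.3659756e-02 ≈ 747.73502.
Since α = 1/2 < 1, p = c/n^{1/2} ≫ 1/n is above the triangle threshold p ~ 1/n. Asymptotically E[X] ~ (c³/6)·n^{3(1−α)} = (2³/6)·n^{1.5} → ∞; triangles are abundant w.h.p.

E[X] ≈ 747.73502; in regime p = Θ(1/n^{1/2}) E[X] diverges (above the triangle threshold p ~ 1/n).


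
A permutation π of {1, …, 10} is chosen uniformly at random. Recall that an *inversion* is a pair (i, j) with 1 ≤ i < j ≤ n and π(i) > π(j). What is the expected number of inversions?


Write X = Σ X_I over the C(10, 2) = 45 pairs i < j, with X_I the indicator of one inversion.
There are 45 indicators.
For each fixed pair i < j, the values π(i) and π(j) are two distinct elements of {1, …, 10} in uniformly random order; by symmetry P[π(i) > π(j)] = 1/2.
By linearity: E[X] = 45 · (1/2) = C(10, 2) · (1/2) = 45/2 = 45/2 ≈ 22.5000.

E[X] = 45/2 = 22.5000.


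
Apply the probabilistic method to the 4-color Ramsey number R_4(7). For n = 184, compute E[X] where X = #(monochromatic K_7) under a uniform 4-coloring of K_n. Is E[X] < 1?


E[X] = C(184, 7) · 4^{1 − 21} = 1262216571096 · 4^{−20} = 1262216571096/1099511627776.
As a reduced fraction: E[X] = 157777071387/137438953472 ≈ 1.148.
Is E[X] < 1? NO.
Since E[X] ≥ 1, the first-moment bound is inconclusive at n = 184; it does NOT by itself certify R_4(7) > 184.

E[X] = 157777071387/137438953472 ≈ 1.148; E[X] ≥ 1; first-moment method inconclusive here.


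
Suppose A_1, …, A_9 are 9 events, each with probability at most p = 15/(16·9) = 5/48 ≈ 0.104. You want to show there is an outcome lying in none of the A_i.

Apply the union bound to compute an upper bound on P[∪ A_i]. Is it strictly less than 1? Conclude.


Union bound: P[∪_{i=1}^{9} A_i] ≤ Σ_i P[A_i] ≤ 9·p = 9·(5/48) = 15/16.
Numerically: 15/16 ≈ 0.938.
Is 15/16 < 1? YES.
Since P[∪ A_i] ≤ 15/16 < 1, the complement has P[∩ A_i^c] ≥ 1 − 15/16 = 1/16 > 0, so some outcome avoids every A_i.

9·p = 15/16 ≈ 0.938; existence CERTIFIED by the union bound.


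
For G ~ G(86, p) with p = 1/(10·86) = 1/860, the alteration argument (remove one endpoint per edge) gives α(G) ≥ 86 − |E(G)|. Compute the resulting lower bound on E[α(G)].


E[|E(G)|] = C(86, 2)·p = 3655 · (1/860) = 17/4.
E[α(G)] ≥ n − E[|E(G)|] = 86 − 17/4 = 327/4.
Numerically: ≈ 81.750000.
(This is only a lower bound; the true E[α(G)] may be larger.)

E[α(G)] ≥ 327/4 ≈ 81.750000.


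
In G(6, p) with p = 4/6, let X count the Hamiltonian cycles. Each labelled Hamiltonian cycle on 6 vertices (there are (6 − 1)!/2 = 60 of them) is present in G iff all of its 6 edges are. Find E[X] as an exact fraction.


K_6 has (6 − 1)!/2 = 60 labelled Hamiltonian cycles.
For each such Hamiltonian cycle H, let X_H = 1 if all 6 edges of H are present in G. Then P[X_H = 1] = p^{6} = (2/3)^{6} = 64/729.
By linearity: E[X] = Σ_H E[X_H] = 60 · p^{6} = 60 · 64/729 = 1280/243.
Numerically: E[X] ≈ 5.26749.

E[X] = 60 · (2/3)^{6} = 1280/243 ≈ 5.26749.


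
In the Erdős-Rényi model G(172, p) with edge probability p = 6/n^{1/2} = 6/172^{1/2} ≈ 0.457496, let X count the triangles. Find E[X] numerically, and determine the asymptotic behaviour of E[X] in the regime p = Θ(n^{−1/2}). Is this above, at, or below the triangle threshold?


Number of potential triangles: C(172, 3) = 833340.
Each occurs with probability p³ ≈ (0.457496)³ ≈ 9.57549163e-02.
By linearity: E[X] = C(172, 3)·p³ ≈ 833340 · 9.57549163e-02 ≈ 79796.401912.
Since α = 1/2 < 1, p = c/n^{1/2} ≫ 1/n is above the triangle threshold p ~ 1/n. Asymptotically E[X] ~ (c³/6)·n^{3(1−α)} = (6³/6)·n^{1.5} → ∞; triangles are abundant w.h.p.

E[X] ≈ 79796.401912; in regime p = Θ(1/n^{1/2}) E[X] diverges (above the triangle threshold p ~ 1/n).


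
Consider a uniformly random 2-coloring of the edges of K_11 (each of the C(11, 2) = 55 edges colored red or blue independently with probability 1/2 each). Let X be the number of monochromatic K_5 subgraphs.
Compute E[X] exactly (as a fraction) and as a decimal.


Let X = Σ_S X_S over the C(11, 5) = 462 subsets S of size 5, where X_S = 1 if the K_5 on S is monochromatic.
For a fixed S, the K_5 on S has C(5, 2) = 10 edges. P[all 10 edges red] = (1/2)^10, and likewise for blue, so P[monochromatic] = 2·(1/2)^10 = 2^{1 − 10} = 1/512.
Summing: E[X] = C(11, 5) · 2^{1 − 10} = 462 · 1/512 = 231/256.
Numerically: E[X] ≈ 0.902344.

E[X] = C(11,5)·2^(1−C(5,2)) = 231/256 ≈ 0.902344.


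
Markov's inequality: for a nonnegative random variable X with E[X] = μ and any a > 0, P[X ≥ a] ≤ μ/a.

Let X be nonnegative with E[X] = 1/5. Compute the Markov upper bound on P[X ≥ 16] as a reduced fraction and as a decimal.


μ = E[X] = 1/5, a = 16.
Markov: P[X ≥ 16] ≤ μ/a = (1/5)/16 = 1/80.
Numerically: ≈ 0.01250.
(Since a = 16 > μ = 0.20000, the bound 1/80 is < 1 and informative.)

P[X ≥ 16] ≤ 1/80 ≈ 0.01250.


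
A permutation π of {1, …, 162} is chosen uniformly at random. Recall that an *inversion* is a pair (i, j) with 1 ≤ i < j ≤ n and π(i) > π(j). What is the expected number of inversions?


Write X = Σ X_I over the C(162, 2) = 13041 pairs i < j, with X_I the indicator of one inversion.
There are 13041 indicators.
For each fixed pair i < j, the values π(i) and π(j) are two distinct elements of {1, …, 162} in uniformly random order; by symmetry P[π(i) > π(j)] = 1/2.
By linearity: E[X] = 13041 · (1/2) = C(162, 2) · (1/2) = 13041/2 = 13041/2 ≈ 6520.50000.

E[X] = 13041/2 = 6520.50000.


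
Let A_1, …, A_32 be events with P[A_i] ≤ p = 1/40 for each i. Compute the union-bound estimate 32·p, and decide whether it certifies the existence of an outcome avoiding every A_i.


Union bound: P[∪_{i=1}^{32} A_i] ≤ Σ_i P[A_i] ≤ 32·p = 32·(1/40) = 4/5.
Numerically: 4/5 ≈ 0.800.
Is 4/5 < 1? YES.
Since P[∪ A_i] ≤ 4/5 < 1, the complement has P[∩ A_i^c] ≥ 1 − 4/5 = 1/5 > 0, so some outcome avoids every A_i.

32·p = 4/5 ≈ 0.800; existence CERTIFIED by the union bound.


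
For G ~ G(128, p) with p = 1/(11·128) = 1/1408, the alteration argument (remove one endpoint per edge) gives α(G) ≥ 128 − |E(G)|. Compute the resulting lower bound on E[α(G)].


E[|E(G)|] = C(128, 2)·p = 8128 · (1/1408) = 127/22.
E[α(G)] ≥ n − E[|E(G)|] = 128 − 127/22 = 2689/22.
Numerically: ≈ 122.2273.
(This is only a lower bound; the true E[α(G)] may be larger.)

E[α(G)] ≥ 2689/22 ≈ 122.2273.


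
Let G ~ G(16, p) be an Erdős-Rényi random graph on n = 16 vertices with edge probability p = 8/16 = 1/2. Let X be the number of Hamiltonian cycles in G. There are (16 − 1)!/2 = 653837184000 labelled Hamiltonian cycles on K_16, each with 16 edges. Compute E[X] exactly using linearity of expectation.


K_16 has (16 − 1)!/2 = 653837184000 labelled Hamiltonian cycles.
For each such Hamiltonian cycle H, let X_H = 1 if all 16 edges of H are present in G. Then P[X_H = 1] = p^{16} = (1/2)^{16} = 1/65536.
Summing the indicators: E[X] = Σ_H E[X_H] = 653837184000 · p^{16} = 653837184000 · 1/65536 = 638512875/64.
Numerically: E[X] ≈ 9.9768e+06.

E[X] = 653837184000 · (1/2)^{16} = 638512875/64 ≈ 9.9768e+06.


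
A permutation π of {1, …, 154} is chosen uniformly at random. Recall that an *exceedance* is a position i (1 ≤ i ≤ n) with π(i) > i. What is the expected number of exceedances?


Write X = Σ_{i=1}^{154} X_i, where X_i = 1_{π(i) > i}.
For each fixed i, π(i) is uniform over {1, …, 154} (marginal of a uniform permutation), so P[π(i) > i] = (n − i)/n. Summing: Σ_{i=1}^{154} (n − i)/n = (0 + 1 + … + 153)/154 = 154(154 − 1)/(2·154) = (154 − 1)/2.
Hence E[X] = Σ_{i=1}^{154} (154 − i)/154 = 153/2 ≈ 76.500.

E[X] = 153/2 = 76.500.


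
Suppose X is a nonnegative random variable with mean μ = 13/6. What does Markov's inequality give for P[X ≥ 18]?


μ = E[X] = 13/6, a = 18.
Markov: P[X ≥ 18] ≤ μ/a = (13/6)/18 = 13/108.
Numerically: ≈ 0.1204.
(Since a = 18 > μ = 2.1667, the bound 13/108 is < 1 and informative.)

P[X ≥ 18] ≤ 13/108 ≈ 0.1204.


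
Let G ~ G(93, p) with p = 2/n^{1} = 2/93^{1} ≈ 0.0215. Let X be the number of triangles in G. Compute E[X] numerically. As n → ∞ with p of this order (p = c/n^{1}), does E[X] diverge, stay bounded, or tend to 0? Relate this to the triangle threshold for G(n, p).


Number of potential triangles: C(93, 3) = 129766.
Each occurs with probability p³ ≈ (0.0215)³ ≈ 9.94583e-06.
By linearity: E[X] = C(93, 3)·p³ ≈ 129766 · 9.94583e-06 ≈ 1.291.
Here α = 1, so p = 2/n is exactly at the triangle threshold p ~ 1/n. Asymptotically E[X] → c³/6 = 2³/6 = 4/3 ≈ 1.333, a bounded constant. In this regime the triangle count is asymptotically Poisson(c³/6).

E[X] ≈ 1.291; in regime p = Θ(1/n^{1}) E[X] stays bounded (at the triangle threshold p ~ 1/n).


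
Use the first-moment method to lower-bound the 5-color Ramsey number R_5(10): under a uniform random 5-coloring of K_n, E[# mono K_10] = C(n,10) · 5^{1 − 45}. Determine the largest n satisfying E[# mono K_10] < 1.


We need C(n, 10) · 5^{1 − 45} < 1, i.e. C(n, 10) < 5^{45 − 1} = 5684341886080801486968994140625.
Check values of n near the boundary:
  n = 5388: C(5388, 10) = 5634865093375880654852250419586; 5634865093375880654852250419586 < 5684341886080801486968994140625? YES
  n = 5389: C(5389, 10) = 5645340767466558997768874792926; 5645340767466558997768874792926 < 5684341886080801486968994140625? YES
  n = 5390: C(5390, 10) = 5655833965919099070255434039753; 5655833965919099070255434039753 < 5684341886080801486968994140625? YES
  n = 5391: C(5391, 10) = 5666344714787188828795213697883; 5666344714787188828795213697883 < 5684341886080801486968994140625? YES
  n = 5392: C(5392, 10) = 5676873040158402483252283957448; 5676873040158402483252283957448 < 5684341886080801486968994140625? YES
  n = 5393: C(5393, 10) = 5687418968154238267170642278008; 5687418968154238267170642278008 < 5684341886080801486968994140625? NO
  n = 5394: C(5394, 10) = 5697982524930156243149785372878; 5697982524930156243149785372878 < 5684341886080801486968994140625? NO
The largest n with C(n, 10) < 5684341886080801486968994140625 is n = 5392 (where E[X] = 5676873040158402483252283957448/5684341886080801486968994140625 ≈ 0.99869). Hence R_5(10) > 5392, i.e. R_5(10) ≥ 5393.

Largest n = 5392; hence R_5(10) > 5392.
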